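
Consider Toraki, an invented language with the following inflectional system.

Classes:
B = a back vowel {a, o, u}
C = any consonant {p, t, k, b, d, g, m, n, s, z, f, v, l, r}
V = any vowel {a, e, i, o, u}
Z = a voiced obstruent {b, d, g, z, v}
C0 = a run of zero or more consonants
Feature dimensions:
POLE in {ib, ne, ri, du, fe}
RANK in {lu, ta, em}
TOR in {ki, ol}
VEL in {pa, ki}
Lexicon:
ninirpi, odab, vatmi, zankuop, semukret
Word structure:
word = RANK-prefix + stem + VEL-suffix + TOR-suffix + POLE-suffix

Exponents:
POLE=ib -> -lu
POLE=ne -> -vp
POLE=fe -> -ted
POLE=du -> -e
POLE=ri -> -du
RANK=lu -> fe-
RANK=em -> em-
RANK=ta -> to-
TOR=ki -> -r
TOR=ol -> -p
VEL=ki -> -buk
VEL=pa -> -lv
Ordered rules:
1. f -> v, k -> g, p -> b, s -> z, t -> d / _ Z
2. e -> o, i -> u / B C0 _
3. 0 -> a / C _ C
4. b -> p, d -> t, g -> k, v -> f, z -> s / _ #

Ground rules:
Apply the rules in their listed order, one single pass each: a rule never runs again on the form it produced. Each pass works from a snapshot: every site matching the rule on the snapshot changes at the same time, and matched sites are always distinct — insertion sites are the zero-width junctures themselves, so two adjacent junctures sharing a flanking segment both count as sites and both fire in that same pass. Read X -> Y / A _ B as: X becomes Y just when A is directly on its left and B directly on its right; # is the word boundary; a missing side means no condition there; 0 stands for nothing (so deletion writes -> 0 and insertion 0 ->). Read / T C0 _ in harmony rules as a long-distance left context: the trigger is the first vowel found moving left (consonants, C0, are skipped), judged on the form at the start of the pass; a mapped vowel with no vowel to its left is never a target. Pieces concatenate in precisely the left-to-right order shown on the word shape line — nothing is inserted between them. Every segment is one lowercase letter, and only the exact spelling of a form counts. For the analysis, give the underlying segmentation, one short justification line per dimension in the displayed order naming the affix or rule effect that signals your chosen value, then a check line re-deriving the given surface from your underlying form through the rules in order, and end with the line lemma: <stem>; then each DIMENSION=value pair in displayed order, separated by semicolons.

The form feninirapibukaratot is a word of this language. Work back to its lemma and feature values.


underlying: fe-ninirpi-buk-r-ted
POLE=fe - signalled by the affix -ted
RANK=lu - signalled by the affix fe-
TOR=ki - signalled by the affix -r
VEL=ki - signalled by the affix -buk
check: feninirpibukrted -> feninirpibukrted -> feninirpibukrtod -> feninirapibukaratod -> feninirapibukaratot
lemma: ninirpi; POLE=fe; RANK=lu; TOR=ki; VEL=ki


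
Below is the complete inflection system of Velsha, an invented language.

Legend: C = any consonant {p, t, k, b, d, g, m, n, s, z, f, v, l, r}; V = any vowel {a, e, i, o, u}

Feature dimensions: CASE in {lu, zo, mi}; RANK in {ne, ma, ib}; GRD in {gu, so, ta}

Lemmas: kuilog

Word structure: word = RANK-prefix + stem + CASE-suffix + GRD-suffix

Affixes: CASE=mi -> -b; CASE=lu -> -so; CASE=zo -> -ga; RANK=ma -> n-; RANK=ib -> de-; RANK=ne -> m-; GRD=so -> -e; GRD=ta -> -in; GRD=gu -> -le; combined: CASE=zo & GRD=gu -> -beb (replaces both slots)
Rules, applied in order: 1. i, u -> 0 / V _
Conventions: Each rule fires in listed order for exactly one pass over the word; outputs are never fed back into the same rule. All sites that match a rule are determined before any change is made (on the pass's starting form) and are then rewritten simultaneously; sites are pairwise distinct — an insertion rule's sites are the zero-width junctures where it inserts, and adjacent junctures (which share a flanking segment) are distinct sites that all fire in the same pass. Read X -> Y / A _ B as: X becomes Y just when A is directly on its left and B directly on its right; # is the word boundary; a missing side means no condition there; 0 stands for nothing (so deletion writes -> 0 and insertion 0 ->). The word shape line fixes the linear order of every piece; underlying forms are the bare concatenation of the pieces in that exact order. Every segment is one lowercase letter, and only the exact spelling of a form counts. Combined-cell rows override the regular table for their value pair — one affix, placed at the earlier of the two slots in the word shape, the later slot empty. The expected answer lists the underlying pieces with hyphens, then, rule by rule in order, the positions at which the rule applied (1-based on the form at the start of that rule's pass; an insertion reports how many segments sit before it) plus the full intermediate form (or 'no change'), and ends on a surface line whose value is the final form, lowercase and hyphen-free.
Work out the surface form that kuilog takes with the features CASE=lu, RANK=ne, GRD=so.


underlying: m-kuilog-so-e
1. i, u -> 0 / V _: fires at position(s) 4: mkulogsoe
surface: mkulogsoe


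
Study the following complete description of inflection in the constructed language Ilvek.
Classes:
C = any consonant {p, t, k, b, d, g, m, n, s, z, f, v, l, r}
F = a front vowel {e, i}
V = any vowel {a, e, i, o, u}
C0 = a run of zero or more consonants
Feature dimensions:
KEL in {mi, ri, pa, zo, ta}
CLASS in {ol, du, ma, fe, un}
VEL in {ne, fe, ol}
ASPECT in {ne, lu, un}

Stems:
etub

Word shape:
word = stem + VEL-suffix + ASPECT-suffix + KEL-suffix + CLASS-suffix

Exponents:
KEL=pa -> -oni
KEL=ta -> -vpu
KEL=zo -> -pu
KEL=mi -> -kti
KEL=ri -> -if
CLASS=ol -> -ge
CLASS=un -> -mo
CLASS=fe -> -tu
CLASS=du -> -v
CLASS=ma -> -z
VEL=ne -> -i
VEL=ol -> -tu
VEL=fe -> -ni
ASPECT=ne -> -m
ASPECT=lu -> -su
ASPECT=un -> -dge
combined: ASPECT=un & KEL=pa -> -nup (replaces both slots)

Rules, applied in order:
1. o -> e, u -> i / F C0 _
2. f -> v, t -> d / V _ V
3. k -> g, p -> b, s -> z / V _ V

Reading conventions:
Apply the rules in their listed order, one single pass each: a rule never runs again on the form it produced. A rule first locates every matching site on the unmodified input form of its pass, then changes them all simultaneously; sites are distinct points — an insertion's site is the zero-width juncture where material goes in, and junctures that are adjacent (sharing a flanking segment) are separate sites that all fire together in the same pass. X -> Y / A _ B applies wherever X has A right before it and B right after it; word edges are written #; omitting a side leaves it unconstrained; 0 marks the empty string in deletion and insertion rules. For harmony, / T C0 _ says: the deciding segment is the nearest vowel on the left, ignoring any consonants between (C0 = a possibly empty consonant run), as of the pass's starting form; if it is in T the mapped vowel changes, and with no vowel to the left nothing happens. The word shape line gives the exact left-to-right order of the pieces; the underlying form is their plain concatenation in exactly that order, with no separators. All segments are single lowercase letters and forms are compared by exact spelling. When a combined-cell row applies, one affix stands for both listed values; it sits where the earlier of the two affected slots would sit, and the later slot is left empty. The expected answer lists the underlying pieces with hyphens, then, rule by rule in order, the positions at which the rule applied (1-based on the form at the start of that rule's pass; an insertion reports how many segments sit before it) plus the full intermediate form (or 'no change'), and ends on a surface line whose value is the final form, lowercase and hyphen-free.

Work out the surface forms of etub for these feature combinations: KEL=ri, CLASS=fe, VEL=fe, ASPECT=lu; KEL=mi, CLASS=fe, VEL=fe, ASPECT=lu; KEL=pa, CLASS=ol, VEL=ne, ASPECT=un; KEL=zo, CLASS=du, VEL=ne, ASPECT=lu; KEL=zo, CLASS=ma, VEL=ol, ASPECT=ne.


cell KEL=ri, CLASS=fe, VEL=fe, ASPECT=lu:
underlying: etub-ni-su-if-tu
1. o -> e, u -> i / F C0 _: fires at position(s) 3, 8, 12: etibnisiifti
2. f -> v, t -> d / V _ V: fires at position(s) 2: edibnisiifti
3. k -> g, p -> b, s -> z / V _ V: fires at position(s) 7: edibniziifti
surface: edibniziifti

cell KEL=mi, CLASS=fe, VEL=fe, ASPECT=lu:
underlying: etub-ni-su-kti-tu
1. o -> e, u -> i / F C0 _: fires at position(s) 3, 8, 13: etibnisiktiti
2. f -> v, t -> d / V _ V: fires at position(s) 2, 12: edibnisiktidi
3. k -> g, p -> b, s -> z / V _ V: fires at position(s) 7: edibniziktidi
surface: edibniziktidi

cell KEL=pa, CLASS=ol, VEL=ne, ASPECT=un:
underlying: etub-i-nup-ge
1. o -> e, u -> i / F C0 _: fires at position(s) 3, 7: etibinipge
2. f -> v, t -> d / V _ V: fires at position(s) 2: edibinipge
3. k -> g, p -> b, s -> z / V _ V: no change
surface: edibinipge

cell KEL=zo, CLASS=du, VEL=ne, ASPECT=lu:
underlying: etub-i-su-pu-v
1. o -> e, u -> i / F C0 _: fires at position(s) 3, 7: etibisipuv
2. f -> v, t -> d / V _ V: fires at position(s) 2: edibisipuv
3. k -> g, p -> b, s -> z / V _ V: fires at position(s) 6, 8: edibizibuv
surface: edibizibuv

cell KEL=zo, CLASS=ma, VEL=ol, ASPECT=ne:
underlying: etub-tu-m-pu-z
1. o -> e, u -> i / F C0 _: fires at position(s) 3: etibtumpuz
2. f -> v, t -> d / V _ V: fires at position(s) 2: edibtumpuz
3. k -> g, p -> b, s -> z / V _ V: no change
surface: edibtumpuz


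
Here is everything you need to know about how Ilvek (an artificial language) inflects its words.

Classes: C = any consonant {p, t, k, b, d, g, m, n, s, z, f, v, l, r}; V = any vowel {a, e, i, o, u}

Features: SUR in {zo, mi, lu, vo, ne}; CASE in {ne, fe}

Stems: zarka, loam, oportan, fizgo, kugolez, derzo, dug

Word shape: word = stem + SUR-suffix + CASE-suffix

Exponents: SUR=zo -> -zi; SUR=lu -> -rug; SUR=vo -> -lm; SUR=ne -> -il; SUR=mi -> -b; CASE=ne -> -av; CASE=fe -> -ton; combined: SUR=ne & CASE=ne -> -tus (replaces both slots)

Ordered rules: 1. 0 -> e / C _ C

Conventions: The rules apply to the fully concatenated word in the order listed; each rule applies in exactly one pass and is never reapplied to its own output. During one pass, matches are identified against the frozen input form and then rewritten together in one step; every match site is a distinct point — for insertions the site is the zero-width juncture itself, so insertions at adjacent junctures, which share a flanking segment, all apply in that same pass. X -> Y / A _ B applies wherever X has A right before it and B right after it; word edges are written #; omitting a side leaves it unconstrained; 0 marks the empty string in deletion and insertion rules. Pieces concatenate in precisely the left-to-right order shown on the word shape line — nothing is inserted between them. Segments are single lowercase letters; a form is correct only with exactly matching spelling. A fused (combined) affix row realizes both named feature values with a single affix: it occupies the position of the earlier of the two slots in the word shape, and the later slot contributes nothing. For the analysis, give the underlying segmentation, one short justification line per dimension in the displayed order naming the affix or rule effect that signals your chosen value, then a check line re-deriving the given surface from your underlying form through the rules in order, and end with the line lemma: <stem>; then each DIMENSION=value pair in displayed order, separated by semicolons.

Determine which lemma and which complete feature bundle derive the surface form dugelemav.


underlying: dug-lm-av
SUR=vo - signalled by the affix -lm
CASE=ne - signalled by the affix -av
check: duglmav -> dugelemav
lemma: dug; SUR=vo; CASE=ne


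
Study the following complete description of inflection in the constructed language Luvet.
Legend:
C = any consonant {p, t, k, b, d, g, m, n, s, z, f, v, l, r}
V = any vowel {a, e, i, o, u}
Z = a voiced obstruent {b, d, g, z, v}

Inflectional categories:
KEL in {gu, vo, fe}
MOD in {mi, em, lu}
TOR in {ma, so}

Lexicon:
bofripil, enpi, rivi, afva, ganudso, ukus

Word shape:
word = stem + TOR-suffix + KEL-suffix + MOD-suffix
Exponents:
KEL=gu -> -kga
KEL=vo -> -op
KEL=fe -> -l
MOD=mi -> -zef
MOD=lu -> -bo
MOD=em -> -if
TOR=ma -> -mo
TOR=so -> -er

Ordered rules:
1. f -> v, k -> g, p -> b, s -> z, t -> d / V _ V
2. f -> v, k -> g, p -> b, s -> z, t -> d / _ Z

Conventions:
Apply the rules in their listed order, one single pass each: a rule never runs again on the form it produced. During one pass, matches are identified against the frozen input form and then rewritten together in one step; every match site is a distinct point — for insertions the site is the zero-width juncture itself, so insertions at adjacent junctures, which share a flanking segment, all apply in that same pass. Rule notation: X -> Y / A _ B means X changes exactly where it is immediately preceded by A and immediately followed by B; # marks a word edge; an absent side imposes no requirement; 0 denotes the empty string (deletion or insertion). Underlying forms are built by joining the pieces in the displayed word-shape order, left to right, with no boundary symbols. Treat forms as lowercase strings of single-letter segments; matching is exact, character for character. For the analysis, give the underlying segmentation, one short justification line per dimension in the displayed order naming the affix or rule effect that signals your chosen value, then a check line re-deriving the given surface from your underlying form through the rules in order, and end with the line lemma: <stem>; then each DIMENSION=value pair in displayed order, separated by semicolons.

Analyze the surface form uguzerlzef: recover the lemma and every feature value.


underlying: ukus-er-l-zef
KEL=fe - signalled by the affix -l
MOD=mi - signalled by the affix -zef
TOR=so - signalled by the affix -er
check: ukuserlzef -> uguzerlzef -> uguzerlzef
lemma: ukus; KEL=fe; MOD=mi; TOR=so


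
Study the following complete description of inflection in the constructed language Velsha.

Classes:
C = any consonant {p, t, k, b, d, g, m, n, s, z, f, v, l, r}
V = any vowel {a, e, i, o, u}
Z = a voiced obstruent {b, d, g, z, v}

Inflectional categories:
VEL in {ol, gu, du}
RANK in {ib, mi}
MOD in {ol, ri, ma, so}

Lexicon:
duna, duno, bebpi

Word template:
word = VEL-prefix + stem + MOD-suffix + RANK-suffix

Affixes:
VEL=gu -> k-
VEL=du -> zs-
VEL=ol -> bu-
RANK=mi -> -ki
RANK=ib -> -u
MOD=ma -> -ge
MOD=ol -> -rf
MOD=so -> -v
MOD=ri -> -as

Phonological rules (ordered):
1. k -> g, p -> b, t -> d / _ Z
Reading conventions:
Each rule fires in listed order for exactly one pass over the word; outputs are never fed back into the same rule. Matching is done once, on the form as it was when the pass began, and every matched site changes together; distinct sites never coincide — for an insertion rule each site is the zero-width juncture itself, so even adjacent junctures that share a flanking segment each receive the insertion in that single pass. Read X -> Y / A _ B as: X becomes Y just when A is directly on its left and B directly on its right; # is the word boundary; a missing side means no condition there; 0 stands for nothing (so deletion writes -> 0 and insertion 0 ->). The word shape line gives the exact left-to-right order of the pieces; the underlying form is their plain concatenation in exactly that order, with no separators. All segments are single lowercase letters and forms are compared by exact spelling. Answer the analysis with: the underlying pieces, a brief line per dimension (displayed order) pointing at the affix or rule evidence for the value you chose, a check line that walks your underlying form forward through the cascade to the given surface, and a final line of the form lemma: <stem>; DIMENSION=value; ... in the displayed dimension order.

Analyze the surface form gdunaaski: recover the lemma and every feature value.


underlying: k-duna-as-ki
VEL=gu - signalled by the affix k-
RANK=mi - signalled by the affix -ki
MOD=ri - signalled by the affix -as
check: kdunaaski -> gdunaaski
lemma: duna; VEL=gu; RANK=mi; MOD=ri


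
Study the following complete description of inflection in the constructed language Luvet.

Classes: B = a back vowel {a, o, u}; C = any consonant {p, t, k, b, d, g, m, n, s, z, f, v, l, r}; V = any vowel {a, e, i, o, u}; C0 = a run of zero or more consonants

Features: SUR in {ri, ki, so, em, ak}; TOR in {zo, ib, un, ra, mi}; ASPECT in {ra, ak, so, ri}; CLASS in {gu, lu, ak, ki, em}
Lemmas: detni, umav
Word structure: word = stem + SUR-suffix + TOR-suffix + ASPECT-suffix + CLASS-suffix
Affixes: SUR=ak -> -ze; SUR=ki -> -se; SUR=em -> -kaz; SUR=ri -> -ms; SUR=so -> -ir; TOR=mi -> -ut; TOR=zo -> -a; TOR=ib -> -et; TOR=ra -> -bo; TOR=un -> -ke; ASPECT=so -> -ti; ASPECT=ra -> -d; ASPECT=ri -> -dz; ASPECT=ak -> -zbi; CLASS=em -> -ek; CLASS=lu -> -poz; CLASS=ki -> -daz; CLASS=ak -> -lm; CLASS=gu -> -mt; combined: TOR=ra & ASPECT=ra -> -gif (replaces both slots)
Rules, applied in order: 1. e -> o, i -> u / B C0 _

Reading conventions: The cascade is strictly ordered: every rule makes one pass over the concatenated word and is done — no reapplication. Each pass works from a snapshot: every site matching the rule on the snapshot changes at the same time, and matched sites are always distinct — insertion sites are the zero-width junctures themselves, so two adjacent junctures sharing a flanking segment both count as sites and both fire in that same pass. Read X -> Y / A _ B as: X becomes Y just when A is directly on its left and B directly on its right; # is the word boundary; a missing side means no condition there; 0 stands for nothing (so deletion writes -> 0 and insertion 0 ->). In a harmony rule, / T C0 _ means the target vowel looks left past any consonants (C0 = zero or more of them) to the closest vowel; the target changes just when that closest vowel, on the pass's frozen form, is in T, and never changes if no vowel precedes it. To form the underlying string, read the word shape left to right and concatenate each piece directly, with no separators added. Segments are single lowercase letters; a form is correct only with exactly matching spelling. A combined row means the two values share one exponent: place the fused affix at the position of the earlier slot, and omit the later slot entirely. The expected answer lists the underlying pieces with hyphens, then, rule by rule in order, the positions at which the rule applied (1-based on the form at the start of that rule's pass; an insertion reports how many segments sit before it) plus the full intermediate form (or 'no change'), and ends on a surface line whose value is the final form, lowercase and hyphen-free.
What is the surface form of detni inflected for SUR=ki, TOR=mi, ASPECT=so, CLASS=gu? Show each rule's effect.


underlying: detni-se-ut-ti-mt
1. e -> o, i -> u / B C0 _: fires at position(s) 11: detniseuttumt
surface: detniseuttumt


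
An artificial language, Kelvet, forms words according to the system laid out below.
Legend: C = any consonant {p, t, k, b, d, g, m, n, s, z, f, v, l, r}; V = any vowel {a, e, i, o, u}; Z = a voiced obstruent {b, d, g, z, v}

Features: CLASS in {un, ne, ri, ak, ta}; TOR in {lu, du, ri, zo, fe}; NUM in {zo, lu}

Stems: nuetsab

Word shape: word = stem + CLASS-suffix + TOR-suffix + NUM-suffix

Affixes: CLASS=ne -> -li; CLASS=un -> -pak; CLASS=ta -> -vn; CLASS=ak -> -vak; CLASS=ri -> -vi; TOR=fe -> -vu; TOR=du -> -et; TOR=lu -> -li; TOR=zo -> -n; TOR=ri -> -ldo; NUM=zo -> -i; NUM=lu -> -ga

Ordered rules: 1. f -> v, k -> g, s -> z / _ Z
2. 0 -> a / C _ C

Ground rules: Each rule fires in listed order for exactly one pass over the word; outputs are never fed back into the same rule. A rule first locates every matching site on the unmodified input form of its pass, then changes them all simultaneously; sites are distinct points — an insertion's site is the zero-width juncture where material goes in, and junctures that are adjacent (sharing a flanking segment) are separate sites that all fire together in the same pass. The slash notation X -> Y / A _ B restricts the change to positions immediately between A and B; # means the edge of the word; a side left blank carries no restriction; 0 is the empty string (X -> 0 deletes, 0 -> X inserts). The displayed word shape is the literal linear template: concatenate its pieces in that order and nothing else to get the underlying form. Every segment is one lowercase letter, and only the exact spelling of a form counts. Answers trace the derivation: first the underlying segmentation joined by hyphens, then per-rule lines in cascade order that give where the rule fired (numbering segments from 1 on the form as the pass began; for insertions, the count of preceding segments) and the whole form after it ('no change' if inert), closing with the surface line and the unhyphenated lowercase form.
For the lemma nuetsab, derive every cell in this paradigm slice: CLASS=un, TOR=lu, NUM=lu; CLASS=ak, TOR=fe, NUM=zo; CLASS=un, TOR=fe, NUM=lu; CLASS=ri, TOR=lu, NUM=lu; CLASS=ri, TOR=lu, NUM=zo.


cell CLASS=un, TOR=lu, NUM=lu:
underlying: nuetsab-pak-li-ga
1. f -> v, k -> g, s -> z / _ Z: no change
2. 0 -> a / C _ C: inserts after position(s) 4, 7, 10: nuetasabapakaliga
surface: nuetasabapakaliga

cell CLASS=ak, TOR=fe, NUM=zo:
underlying: nuetsab-vak-vu-i
1. f -> v, k -> g, s -> z / _ Z: fires at position(s) 10: nuetsabvagvui
2. 0 -> a / C _ C: inserts after position(s) 4, 7, 10: nuetasabavagavui
surface: nuetasabavagavui

cell CLASS=un, TOR=fe, NUM=lu:
underlying: nuetsab-pak-vu-ga
1. f -> v, k -> g, s -> z / _ Z: fires at position(s) 10: nuetsabpagvuga
2. 0 -> a / C _ C: inserts after position(s) 4, 7, 10: nuetasabapagavuga
surface: nuetasabapagavuga

cell CLASS=ri, TOR=lu, NUM=lu:
underlying: nuetsab-vi-li-ga
1. f -> v, k -> g, s -> z / _ Z: no change
2. 0 -> a / C _ C: inserts after position(s) 4, 7: nuetasabaviliga
surface: nuetasabaviliga

cell CLASS=ri, TOR=lu, NUM=zo:
underlying: nuetsab-vi-li-i
1. f -> v, k -> g, s -> z / _ Z: no change
2. 0 -> a / C _ C: inserts after position(s) 4, 7: nuetasabavilii
surface: nuetasabavilii


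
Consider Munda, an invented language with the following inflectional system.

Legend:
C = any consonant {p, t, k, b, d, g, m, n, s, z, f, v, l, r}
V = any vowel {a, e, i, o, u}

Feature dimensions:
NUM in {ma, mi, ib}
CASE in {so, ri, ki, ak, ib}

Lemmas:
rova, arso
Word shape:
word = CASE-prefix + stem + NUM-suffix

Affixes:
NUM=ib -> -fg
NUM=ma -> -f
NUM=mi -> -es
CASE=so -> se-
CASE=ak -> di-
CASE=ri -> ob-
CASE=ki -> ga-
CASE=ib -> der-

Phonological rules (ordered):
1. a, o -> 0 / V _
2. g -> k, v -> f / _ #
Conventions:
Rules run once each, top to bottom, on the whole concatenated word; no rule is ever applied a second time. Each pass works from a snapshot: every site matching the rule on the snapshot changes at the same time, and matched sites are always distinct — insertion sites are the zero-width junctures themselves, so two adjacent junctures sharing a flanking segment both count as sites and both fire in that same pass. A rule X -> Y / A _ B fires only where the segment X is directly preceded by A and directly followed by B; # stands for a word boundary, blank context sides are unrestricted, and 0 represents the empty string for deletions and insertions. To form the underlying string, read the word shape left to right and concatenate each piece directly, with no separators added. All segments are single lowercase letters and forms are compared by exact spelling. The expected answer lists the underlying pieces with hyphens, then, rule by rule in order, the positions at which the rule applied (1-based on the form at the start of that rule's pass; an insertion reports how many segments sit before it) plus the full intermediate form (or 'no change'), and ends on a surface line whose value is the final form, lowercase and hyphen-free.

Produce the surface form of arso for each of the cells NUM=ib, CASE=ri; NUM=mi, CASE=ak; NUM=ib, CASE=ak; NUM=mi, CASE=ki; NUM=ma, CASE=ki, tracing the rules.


cell NUM=ib, CASE=ri:
underlying: ob-arso-fg
1. a, o -> 0 / V _: no change
2. g -> k, v -> f / _ #: fires at position(s) 8: obarsofk
surface: obarsofk

cell NUM=mi, CASE=ak:
underlying: di-arso-es
1. a, o -> 0 / V _: fires at position(s) 3: dirsoes
2. g -> k, v -> f / _ #: no change
surface: dirsoes

cell NUM=ib, CASE=ak:
underlying: di-arso-fg
1. a, o -> 0 / V _: fires at position(s) 3: dirsofg
2. g -> k, v -> f / _ #: fires at position(s) 7: dirsofk
surface: dirsofk

cell NUM=mi, CASE=ki:
underlying: ga-arso-es
1. a, o -> 0 / V _: fires at position(s) 3: garsoes
2. g -> k, v -> f / _ #: no change
surface: garsoes

cell NUM=ma, CASE=ki:
underlying: ga-arso-f
1. a, o -> 0 / V _: fires at position(s) 3: garsof
2. g -> k, v -> f / _ #: no change
surface: garsof


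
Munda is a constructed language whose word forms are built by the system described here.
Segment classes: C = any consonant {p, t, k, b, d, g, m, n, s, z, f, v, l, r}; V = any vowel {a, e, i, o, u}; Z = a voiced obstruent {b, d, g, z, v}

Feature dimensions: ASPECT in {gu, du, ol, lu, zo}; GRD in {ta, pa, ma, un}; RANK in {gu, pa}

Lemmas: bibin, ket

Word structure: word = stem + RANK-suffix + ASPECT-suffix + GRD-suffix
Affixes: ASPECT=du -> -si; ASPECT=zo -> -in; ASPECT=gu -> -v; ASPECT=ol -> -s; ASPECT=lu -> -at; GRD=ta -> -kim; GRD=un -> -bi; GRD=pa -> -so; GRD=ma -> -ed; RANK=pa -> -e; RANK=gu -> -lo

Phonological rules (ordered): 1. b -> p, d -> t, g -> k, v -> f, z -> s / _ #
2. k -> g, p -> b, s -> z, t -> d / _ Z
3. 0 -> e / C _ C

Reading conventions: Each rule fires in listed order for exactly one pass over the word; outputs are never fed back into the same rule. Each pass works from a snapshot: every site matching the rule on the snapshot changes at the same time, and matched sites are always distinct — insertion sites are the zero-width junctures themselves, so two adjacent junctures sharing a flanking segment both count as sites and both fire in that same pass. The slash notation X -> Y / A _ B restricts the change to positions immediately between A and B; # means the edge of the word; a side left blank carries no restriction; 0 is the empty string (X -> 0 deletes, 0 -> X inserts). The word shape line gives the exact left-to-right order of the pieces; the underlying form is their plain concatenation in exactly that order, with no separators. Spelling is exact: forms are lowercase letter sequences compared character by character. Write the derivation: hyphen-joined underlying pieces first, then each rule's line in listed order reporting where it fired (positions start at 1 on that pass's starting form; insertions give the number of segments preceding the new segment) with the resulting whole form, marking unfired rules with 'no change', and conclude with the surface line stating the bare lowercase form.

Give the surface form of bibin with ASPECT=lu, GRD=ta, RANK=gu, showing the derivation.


underlying: bibin-lo-at-kim
1. b -> p, d -> t, g -> k, v -> f, z -> s / _ #: no change
2. k -> g, p -> b, s -> z, t -> d / _ Z: no change
3. 0 -> e / C _ C: inserts after position(s) 5, 9: bibineloatekim
surface: bibineloatekim


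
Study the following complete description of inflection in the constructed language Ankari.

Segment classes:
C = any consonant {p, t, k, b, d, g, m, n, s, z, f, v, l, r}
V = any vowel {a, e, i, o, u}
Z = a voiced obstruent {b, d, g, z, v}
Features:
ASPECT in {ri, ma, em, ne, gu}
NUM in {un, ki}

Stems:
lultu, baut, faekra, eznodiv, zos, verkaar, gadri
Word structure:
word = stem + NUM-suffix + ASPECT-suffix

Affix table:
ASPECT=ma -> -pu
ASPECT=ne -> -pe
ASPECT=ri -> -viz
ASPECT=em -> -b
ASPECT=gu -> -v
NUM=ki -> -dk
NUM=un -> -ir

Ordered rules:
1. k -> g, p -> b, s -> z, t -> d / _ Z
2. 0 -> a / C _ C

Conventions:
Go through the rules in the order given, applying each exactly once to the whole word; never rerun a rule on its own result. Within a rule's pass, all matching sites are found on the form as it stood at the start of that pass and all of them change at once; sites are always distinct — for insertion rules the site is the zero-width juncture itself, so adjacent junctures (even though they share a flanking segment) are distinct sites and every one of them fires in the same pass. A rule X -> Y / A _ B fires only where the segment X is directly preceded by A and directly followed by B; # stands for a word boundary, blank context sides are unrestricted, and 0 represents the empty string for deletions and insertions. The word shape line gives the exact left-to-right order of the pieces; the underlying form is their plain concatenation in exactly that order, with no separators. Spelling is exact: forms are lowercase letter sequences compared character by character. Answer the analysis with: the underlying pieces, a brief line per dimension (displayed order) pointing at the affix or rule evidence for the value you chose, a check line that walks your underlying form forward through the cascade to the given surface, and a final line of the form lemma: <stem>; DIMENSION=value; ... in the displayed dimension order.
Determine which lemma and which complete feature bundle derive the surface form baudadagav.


underlying: baut-dk-v
ASPECT=gu - signalled by the affix -v
NUM=ki - signalled by the affix -dk
check: bautdkv -> bauddgv -> baudadagav
lemma: baut; ASPECT=gu; NUM=ki


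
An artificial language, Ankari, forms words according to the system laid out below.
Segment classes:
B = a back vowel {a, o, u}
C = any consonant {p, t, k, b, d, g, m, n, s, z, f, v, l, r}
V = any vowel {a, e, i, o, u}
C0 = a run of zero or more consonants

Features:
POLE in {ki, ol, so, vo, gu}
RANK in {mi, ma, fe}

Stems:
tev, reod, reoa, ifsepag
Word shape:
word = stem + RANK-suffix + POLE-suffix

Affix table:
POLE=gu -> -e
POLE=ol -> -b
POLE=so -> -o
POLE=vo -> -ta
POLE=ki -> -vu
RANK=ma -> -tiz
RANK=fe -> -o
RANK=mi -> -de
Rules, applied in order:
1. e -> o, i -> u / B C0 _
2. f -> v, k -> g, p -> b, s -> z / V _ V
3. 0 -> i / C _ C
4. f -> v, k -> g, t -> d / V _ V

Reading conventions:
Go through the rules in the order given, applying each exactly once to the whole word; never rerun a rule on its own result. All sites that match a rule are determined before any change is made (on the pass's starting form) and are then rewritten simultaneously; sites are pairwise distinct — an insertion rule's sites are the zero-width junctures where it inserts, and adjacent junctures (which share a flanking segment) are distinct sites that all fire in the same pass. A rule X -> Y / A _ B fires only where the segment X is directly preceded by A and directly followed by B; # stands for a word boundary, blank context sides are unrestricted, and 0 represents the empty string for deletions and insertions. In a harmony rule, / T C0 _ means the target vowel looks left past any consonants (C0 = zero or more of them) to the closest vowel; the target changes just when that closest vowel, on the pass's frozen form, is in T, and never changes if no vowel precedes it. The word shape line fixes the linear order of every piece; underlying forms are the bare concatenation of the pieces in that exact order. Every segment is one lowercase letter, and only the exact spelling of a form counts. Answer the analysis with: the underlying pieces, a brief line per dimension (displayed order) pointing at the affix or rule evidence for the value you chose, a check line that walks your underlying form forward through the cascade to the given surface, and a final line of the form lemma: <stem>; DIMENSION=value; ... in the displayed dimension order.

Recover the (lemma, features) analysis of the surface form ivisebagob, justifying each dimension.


underlying: ifsepag-o-b
POLE=ol - signalled by the affix -b
RANK=fe - signalled by the affix -o
check: ifsepagob -> ifsepagob -> ifsebagob -> ifisebagob -> ivisebagob
lemma: ifsepag; POLE=ol; RANK=fe


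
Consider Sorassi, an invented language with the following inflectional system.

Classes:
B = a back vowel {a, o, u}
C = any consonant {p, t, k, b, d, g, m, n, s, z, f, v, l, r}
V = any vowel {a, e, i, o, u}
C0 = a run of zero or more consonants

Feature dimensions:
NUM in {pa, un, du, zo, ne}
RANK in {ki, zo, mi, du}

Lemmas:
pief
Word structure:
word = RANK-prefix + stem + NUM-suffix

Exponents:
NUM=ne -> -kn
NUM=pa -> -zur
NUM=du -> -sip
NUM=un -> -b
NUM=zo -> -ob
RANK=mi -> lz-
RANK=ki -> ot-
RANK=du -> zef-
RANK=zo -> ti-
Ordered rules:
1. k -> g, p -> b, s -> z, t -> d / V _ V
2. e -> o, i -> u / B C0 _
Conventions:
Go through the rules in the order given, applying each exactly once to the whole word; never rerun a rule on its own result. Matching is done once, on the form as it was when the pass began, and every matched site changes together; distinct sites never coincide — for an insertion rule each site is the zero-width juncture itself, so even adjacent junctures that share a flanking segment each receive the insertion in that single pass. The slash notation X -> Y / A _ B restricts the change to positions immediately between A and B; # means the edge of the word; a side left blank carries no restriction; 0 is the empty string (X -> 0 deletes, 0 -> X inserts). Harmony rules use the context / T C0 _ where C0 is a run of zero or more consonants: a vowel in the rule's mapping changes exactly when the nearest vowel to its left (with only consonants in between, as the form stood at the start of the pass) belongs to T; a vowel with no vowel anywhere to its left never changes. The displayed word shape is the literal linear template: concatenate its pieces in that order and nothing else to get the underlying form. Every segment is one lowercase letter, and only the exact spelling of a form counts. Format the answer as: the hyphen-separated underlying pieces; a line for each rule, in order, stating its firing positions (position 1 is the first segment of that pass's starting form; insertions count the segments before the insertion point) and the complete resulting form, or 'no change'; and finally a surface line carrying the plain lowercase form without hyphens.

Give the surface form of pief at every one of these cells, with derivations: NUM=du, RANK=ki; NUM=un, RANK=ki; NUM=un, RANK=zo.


cell NUM=du, RANK=ki:
underlying: ot-pief-sip
1. k -> g, p -> b, s -> z, t -> d / V _ V: no change
2. e -> o, i -> u / B C0 _: fires at position(s) 4: otpuefsip
surface: otpuefsip

cell NUM=un, RANK=ki:
underlying: ot-pief-b
1. k -> g, p -> b, s -> z, t -> d / V _ V: no change
2. e -> o, i -> u / B C0 _: fires at position(s) 4: otpuefb
surface: otpuefb

cell NUM=un, RANK=zo:
underlying: ti-pief-b
1. k -> g, p -> b, s -> z, t -> d / V _ V: fires at position(s) 3: tibiefb
2. e -> o, i -> u / B C0 _: no change
surface: tibiefb


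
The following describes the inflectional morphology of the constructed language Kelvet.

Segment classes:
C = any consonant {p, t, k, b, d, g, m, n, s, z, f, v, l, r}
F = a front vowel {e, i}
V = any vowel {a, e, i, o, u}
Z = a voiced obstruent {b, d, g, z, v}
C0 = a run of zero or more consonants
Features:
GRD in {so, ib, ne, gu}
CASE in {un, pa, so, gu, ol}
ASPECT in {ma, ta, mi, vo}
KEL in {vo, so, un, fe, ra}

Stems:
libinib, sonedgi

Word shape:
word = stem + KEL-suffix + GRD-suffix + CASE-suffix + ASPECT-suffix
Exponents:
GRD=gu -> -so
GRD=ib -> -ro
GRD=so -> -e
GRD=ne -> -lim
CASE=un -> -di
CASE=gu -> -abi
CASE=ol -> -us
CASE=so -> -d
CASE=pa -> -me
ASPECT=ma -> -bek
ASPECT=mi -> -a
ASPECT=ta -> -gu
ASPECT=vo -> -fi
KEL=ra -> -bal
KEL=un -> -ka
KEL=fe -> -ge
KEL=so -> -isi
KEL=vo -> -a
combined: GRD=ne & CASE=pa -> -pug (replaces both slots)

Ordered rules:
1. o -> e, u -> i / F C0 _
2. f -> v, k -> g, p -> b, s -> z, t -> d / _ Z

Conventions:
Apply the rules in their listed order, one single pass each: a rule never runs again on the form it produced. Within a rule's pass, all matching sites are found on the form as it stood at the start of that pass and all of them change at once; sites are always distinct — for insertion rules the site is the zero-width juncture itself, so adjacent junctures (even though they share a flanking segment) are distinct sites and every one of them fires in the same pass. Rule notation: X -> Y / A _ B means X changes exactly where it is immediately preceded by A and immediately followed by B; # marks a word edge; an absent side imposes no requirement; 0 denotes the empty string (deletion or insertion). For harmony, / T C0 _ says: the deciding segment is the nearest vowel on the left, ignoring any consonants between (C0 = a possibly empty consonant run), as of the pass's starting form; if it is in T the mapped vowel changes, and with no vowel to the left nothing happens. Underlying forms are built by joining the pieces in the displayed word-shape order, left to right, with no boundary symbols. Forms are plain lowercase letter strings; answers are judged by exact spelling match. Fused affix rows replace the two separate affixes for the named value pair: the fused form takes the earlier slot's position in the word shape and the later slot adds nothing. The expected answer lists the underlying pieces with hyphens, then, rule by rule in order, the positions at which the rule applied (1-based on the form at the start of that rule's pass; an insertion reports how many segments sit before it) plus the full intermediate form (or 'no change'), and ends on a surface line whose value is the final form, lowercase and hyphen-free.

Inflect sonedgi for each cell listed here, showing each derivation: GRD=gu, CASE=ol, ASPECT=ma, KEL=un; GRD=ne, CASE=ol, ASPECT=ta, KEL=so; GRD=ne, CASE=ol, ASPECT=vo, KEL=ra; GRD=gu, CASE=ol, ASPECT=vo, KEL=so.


cell GRD=gu, CASE=ol, ASPECT=ma, KEL=un:
underlying: sonedgi-ka-so-us-bek
1. o -> e, u -> i / F C0 _: no change
2. f -> v, k -> g, p -> b, s -> z, t -> d / _ Z: fires at position(s) 13: sonedgikasouzbek
surface: sonedgikasouzbek

cell GRD=ne, CASE=ol, ASPECT=ta, KEL=so:
underlying: sonedgi-isi-lim-us-gu
1. o -> e, u -> i / F C0 _: fires at position(s) 14: sonedgiisilimisgu
2. f -> v, k -> g, p -> b, s -> z, t -> d / _ Z: fires at position(s) 15: sonedgiisilimizgu
surface: sonedgiisilimizgu

cell GRD=ne, CASE=ol, ASPECT=vo, KEL=ra:
underlying: sonedgi-bal-lim-us-fi
1. o -> e, u -> i / F C0 _: fires at position(s) 14: sonedgiballimisfi
2. f -> v, k -> g, p -> b, s -> z, t -> d / _ Z: no change
surface: sonedgiballimisfi

cell GRD=gu, CASE=ol, ASPECT=vo, KEL=so:
underlying: sonedgi-isi-so-us-fi
1. o -> e, u -> i / F C0 _: fires at position(s) 12: sonedgiisiseusfi
2. f -> v, k -> g, p -> b, s -> z, t -> d / _ Z: no change
surface: sonedgiisiseusfi


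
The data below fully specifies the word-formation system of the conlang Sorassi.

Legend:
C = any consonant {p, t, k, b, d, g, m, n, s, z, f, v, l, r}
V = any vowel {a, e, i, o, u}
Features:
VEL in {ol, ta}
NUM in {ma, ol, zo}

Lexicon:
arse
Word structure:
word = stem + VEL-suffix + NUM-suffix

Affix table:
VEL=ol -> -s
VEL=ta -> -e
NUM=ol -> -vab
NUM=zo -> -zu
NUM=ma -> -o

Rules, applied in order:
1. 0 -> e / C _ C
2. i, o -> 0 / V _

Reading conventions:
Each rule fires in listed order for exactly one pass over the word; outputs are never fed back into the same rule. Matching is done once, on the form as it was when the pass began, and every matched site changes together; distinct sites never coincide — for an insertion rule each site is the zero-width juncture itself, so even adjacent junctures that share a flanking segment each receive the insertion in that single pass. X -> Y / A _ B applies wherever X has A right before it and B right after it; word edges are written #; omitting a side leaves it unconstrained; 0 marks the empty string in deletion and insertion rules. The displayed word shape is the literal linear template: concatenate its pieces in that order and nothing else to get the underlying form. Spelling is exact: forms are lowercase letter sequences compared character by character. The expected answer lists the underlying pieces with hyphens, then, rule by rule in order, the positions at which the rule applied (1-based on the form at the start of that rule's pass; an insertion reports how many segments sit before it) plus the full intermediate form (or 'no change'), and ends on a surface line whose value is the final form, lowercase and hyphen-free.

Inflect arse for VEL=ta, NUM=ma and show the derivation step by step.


underlying: arse-e-o
1. 0 -> e / C _ C: inserts after position(s) 2: areseeo
2. i, o -> 0 / V _: fires at position(s) 7: aresee
surface: aresee
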